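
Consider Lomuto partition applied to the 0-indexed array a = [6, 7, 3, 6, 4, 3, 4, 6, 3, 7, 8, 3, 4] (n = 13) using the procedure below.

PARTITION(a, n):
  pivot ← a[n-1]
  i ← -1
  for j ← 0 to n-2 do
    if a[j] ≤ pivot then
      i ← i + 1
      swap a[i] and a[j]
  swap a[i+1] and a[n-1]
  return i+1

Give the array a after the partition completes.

[3, 4, 3, 4, 3, 3, 4, 6, 7, 7, 8, 6, 6]

pivot=4, i=-1
j=0: 6>4, skip
j=1: 7>4, skip
j=2: 3≤4, i=0, swap(0,2) ⇒ [3, 7, 6, 6, 4, 3, 4, 6, 3, 7, 8, 3, 4]
j=3: 6>4, skip
j=4: 4≤4, i=1, swap(1,4) ⇒ [3, 4, 6, 6, 7, 3, 4, 6, 3, 7, 8, 3, 4]
j=5: 3≤4, i=2, swap(2,5) ⇒ [3, 4, 3, 6, 7, 6, 4, 6, 3, 7, 8, 3, 4]
j=6: 4≤4, i=3, swap(3,6) ⇒ [3, 4, 3, 4, 7, 6, 6, 6, 3, 7, 8, 3, 4]
j=7: 6>4, skip
j=8: 3≤4, i=4, swap(4,8) ⇒ [3, 4, 3, 4, 3, 6, 6, 6, 7, 7, 8, 3, 4]
j=9: 7>4, skip
j=10: 8>4, skip
j=11: 3≤4, i=5, swap(5,11) ⇒ [3, 4, 3, 4, 3, 3, 6, 6, 7, 7, 8, 6, 4]
swap(6,12) ⇒ [3, 4, 3, 4, 3, 3, 4, 6, 7, 7, 8, 6, 6]; return 6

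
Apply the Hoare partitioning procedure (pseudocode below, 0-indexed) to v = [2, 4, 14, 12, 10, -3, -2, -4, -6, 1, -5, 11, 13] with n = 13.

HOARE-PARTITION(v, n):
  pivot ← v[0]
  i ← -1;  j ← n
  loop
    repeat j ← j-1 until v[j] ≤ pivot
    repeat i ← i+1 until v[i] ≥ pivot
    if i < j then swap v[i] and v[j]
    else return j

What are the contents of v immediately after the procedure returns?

pivot=2
j stops at 10 (-5), i stops at 0 (2); swap ⇒ [-5, 4, 14, 12, 10, -3, -2, -4, -6, 1, 2, 11, 13]
j stops at 9 (1), i stops at 1 (4); swap ⇒ [-5, 1, 14, 12, 10, -3, -2, -4, -6, 4, 2, 11, 13]
j stops at 8 (-6), i stops at 2 (14); swap ⇒ [-5, 1, -6, 12, 10, -3, -2, -4, 14, 4, 2, 11, 13]
j stops at 7 (-4), i stops at 3 (12); swap ⇒ [-5, 1, -6, -4, 10, -3, -2, 12, 14, 4, 2, 11, 13]
j stops at 6 (-2), i stops at 4 (10); swap ⇒ [-5, 1, -6, -4, -2, -3, 10, 12, 14, 4, 2, 11, 13]
j stops at 5, i stops at 6; i≥j ⇒ return 5. v=[-5, 1, -6, -4, -2, -3, 10, 12, 14, 4, 2, 11, 13]

[-5, 1, -6, -4, -2, -3, 10, 12, 14, 4, 2, 11, 13]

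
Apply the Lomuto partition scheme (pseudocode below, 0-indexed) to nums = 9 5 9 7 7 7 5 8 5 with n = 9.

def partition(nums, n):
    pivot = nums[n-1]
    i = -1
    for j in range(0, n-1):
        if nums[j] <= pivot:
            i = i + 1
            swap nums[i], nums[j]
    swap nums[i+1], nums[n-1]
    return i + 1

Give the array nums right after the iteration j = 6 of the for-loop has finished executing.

5 5 9 7 7 7 9 8 5

pivot = nums[8] = 5; i = -1
j=0: nums[0]=9 > 5 → no swap
j=1: nums[1]=5 ≤ 5 → i=0, swap nums[0],nums[1] → 5 9 9 7 7 7 5 8 5
j=2: nums[2]=9 > 5 → no swap
j=3: nums[3]=7 > 5 → no swap
j=4: nums[4]=7 > 5 → no swap
j=5: nums[5]=7 > 5 → no swap
j=6: nums[6]=5 ≤ 5 → i=1, swap nums[1],nums[6] → 5 5 9 7 7 7 9 8 5
(after j=6) nums = 5 5 9 7 7 7 9 8 5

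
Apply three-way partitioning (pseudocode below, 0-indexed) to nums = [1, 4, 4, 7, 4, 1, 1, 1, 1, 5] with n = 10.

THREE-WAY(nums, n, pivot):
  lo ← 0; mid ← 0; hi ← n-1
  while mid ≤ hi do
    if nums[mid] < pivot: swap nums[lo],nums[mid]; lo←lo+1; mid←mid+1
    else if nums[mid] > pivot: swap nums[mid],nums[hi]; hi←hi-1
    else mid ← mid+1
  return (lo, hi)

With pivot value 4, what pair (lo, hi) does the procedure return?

(5, 7)

pivot = 4; lo=0, mid=0, hi=9
nums[mid]=1<4: swap nums[0],nums[0]; lo=1,mid=1 → [1, 4, 4, 7, 4, 1, 1, 1, 1, 5]
nums[mid]=4=4: mid=2
nums[mid]=4=4: mid=3
nums[mid]=7>4: swap nums[3],nums[9]; hi=8 → [1, 4, 4, 5, 4, 1, 1, 1, 1, 7]
nums[mid]=5>4: swap nums[3],nums[8]; hi=7 → [1, 4, 4, 1, 4, 1, 1, 1, 5, 7]
nums[mid]=1<4: swap nums[1],nums[3]; lo=2,mid=4 → [1, 1, 4, 4, 4, 1, 1, 1, 5, 7]
nums[mid]=4=4: mid=5
nums[mid]=1<4: swap nums[2],nums[5]; lo=3,mid=6 → [1, 1, 1, 4, 4, 4, 1, 1, 5, 7]
nums[mid]=1<4: swap nums[3],nums[6]; lo=4,mid=7 → [1, 1, 1, 1, 4, 4, 4, 1, 5, 7]
nums[mid]=1<4: swap nums[4],nums[7]; lo=5,mid=8 → [1, 1, 1, 1, 1, 4, 4, 4, 5, 7]
end: lo=5, hi=7; nums = [1, 1, 1, 1, 1, 4, 4, 4, 5, 7]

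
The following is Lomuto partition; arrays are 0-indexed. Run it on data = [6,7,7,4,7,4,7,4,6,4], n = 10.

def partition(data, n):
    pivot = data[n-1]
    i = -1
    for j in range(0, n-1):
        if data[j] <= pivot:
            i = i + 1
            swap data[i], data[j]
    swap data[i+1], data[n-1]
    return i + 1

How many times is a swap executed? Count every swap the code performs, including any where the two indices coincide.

pivot=4, i=-1
j=0: 6>4, skip
j=1: 7>4, skip
j=2: 7>4, skip
j=3: 4≤4, i=0, swap(0,3) ⇒ [4,7,7,6,7,4,7,4,6,4]
j=4: 7>4, skip
j=5: 4≤4, i=1, swap(1,5) ⇒ [4,4,7,6,7,7,7,4,6,4]
j=6: 7>4, skip
j=7: 4≤4, i=2, swap(2,7) ⇒ [4,4,4,6,7,7,7,7,6,4]
j=8: 6>4, skip
swap(3,9) ⇒ [4,4,4,4,7,7,7,7,6,6]; return 3

4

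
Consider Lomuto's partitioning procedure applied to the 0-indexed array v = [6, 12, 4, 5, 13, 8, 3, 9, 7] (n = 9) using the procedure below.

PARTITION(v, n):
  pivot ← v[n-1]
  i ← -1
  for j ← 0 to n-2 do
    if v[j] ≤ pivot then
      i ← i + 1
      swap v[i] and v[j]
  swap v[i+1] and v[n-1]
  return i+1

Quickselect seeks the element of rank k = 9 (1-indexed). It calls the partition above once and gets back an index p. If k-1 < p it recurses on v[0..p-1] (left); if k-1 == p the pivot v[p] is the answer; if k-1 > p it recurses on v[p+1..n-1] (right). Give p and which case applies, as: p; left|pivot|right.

4; right

pivot=7, i=-1
j=0: 6≤7, i=0, swap(0,0) ⇒ [6, 12, 4, 5, 13, 8, 3, 9, 7]
j=1: 12>7, skip
j=2: 4≤7, i=1, swap(1,2) ⇒ [6, 4, 12, 5, 13, 8, 3, 9, 7]
j=3: 5≤7, i=2, swap(2,3) ⇒ [6, 4, 5, 12, 13, 8, 3, 9, 7]
j=4: 13>7, skip
j=5: 8>7, skip
j=6: 3≤7, i=3, swap(3,6) ⇒ [6, 4, 5, 3, 13, 8, 12, 9, 7]
j=7: 9>7, skip
swap(4,8) ⇒ [6, 4, 5, 3, 7, 8, 12, 9, 13]; return 4
p = 4; k-1 = 8 > 4 ⇒ right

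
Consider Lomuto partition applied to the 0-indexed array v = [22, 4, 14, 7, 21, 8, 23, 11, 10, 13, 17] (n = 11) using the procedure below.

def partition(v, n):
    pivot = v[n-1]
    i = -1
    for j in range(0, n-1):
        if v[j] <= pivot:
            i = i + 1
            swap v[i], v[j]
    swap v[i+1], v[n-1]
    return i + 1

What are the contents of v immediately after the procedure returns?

[4, 14, 7, 8, 11, 10, 13, 17, 22, 23, 21]

pivot=17, i=-1
j=0: 22>17, skip
j=1: 4≤17, i=0, swap(0,1) ⇒ [4, 22, 14, 7, 21, 8, 23, 11, 10, 13, 17]
j=2: 14≤17, i=1, swap(1,2) ⇒ [4, 14, 22, 7, 21, 8, 23, 11, 10, 13, 17]
j=3: 7≤17, i=2, swap(2,3) ⇒ [4, 14, 7, 22, 21, 8, 23, 11, 10, 13, 17]
j=4: 21>17, skip
j=5: 8≤17, i=3, swap(3,5) ⇒ [4, 14, 7, 8, 21, 22, 23, 11, 10, 13, 17]
j=6: 23>17, skip
j=7: 11≤17, i=4, swap(4,7) ⇒ [4, 14, 7, 8, 11, 22, 23, 21, 10, 13, 17]
j=8: 10≤17, i=5, swap(5,8) ⇒ [4, 14, 7, 8, 11, 10, 23, 21, 22, 13, 17]
j=9: 13≤17, i=6, swap(6,9) ⇒ [4, 14, 7, 8, 11, 10, 13, 21, 22, 23, 17]
swap(7,10) ⇒ [4, 14, 7, 8, 11, 10, 13, 17, 22, 23, 21]; return 7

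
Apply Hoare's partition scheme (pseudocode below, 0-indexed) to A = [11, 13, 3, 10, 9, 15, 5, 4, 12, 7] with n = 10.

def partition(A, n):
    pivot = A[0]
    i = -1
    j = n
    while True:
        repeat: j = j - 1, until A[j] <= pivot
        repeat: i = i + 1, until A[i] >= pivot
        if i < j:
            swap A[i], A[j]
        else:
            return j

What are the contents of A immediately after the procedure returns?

pivot = A[0] = 11; i = -1, j = 10
j→9 (A[9]=7≤11), i→0 (A[0]=11≥11); i<j, swap → [7, 13, 3, 10, 9, 15, 5, 4, 12, 11]
j→7 (A[7]=4≤11), i→1 (A[1]=13≥11); i<j, swap → [7, 4, 3, 10, 9, 15, 5, 13, 12, 11]
j→6 (A[6]=5≤11), i→5 (A[5]=15≥11); i<j, swap → [7, 4, 3, 10, 9, 5, 15, 13, 12, 11]
j→5, i→6; i≥j, return j=5. A = [7, 4, 3, 10, 9, 5, 15, 13, 12, 11]

[7, 4, 3, 10, 9, 5, 15, 13, 12, 11]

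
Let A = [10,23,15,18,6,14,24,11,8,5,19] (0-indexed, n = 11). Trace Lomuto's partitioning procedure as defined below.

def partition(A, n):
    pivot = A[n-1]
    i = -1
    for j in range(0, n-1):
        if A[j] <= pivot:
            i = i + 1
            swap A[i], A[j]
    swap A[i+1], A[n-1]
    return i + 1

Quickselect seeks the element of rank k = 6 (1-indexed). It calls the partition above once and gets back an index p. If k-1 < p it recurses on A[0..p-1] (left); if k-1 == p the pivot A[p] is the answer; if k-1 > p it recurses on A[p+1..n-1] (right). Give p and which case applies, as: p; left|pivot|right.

pivot = A[10] = 19; i = -1
j=0: A[0]=10 ≤ 19 → i=0, swap A[0],A[0] (no change) → [10,23,15,18,6,14,24,11,8,5,19]
j=1: A[1]=23 > 19 → no swap
j=2: A[2]=15 ≤ 19 → i=1, swap A[1],A[2] → [10,15,23,18,6,14,24,11,8,5,19]
j=3: A[3]=18 ≤ 19 → i=2, swap A[2],A[3] → [10,15,18,23,6,14,24,11,8,5,19]
j=4: A[4]=6 ≤ 19 → i=3, swap A[3],A[4] → [10,15,18,6,23,14,24,11,8,5,19]
j=5: A[5]=14 ≤ 19 → i=4, swap A[4],A[5] → [10,15,18,6,14,23,24,11,8,5,19]
j=6: A[6]=24 > 19 → no swap
j=7: A[7]=11 ≤ 19 → i=5, swap A[5],A[7] → [10,15,18,6,14,11,24,23,8,5,19]
j=8: A[8]=8 ≤ 19 → i=6, swap A[6],A[8] → [10,15,18,6,14,11,8,23,24,5,19]
j=9: A[9]=5 ≤ 19 → i=7, swap A[7],A[9] → [10,15,18,6,14,11,8,5,24,23,19]
final swap A[8],A[10] → [10,15,18,6,14,11,8,5,19,23,24]; return 8
p = 8; k-1 = 5 < 8 ⇒ left

8; left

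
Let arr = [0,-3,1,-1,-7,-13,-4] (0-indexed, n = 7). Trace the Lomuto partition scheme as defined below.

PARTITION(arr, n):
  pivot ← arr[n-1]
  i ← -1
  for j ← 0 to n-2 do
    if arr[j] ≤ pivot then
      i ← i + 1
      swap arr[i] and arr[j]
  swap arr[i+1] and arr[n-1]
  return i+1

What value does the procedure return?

pivot=-4, i=-1
j=0: 0>-4, skip
j=1: -3>-4, skip
j=2: 1>-4, skip
j=3: -1>-4, skip
j=4: -7≤-4, i=0, swap(0,4) ⇒ [-7,-3,1,-1,0,-13,-4]
j=5: -13≤-4, i=1, swap(1,5) ⇒ [-7,-13,1,-1,0,-3,-4]
swap(2,6) ⇒ [-7,-13,-4,-1,0,-3,1]; return 2

2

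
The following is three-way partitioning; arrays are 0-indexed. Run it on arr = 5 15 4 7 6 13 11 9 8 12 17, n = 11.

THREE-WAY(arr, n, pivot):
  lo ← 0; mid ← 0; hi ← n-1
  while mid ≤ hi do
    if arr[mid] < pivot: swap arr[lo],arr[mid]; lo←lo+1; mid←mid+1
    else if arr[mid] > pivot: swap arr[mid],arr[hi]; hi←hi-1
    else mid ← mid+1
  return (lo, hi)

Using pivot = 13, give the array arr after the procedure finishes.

5 12 4 7 6 11 9 8 13 17 15

lo=0 mid=0 hi=10
5<13: swap(0,0), lo=1 mid=1 ⇒ 5 15 4 7 6 13 11 9 8 12 17
15>13: swap(1,10), hi=9 ⇒ 5 17 4 7 6 13 11 9 8 12 15
17>13: swap(1,9), hi=8 ⇒ 5 12 4 7 6 13 11 9 8 17 15
12<13: swap(1,1), lo=2 mid=2 ⇒ 5 12 4 7 6 13 11 9 8 17 15
4<13: swap(2,2), lo=3 mid=3 ⇒ 5 12 4 7 6 13 11 9 8 17 15
7<13: swap(3,3), lo=4 mid=4 ⇒ 5 12 4 7 6 13 11 9 8 17 15
6<13: swap(4,4), lo=5 mid=5 ⇒ 5 12 4 7 6 13 11 9 8 17 15
13=13: mid=6
11<13: swap(5,6), lo=6 mid=7 ⇒ 5 12 4 7 6 11 13 9 8 17 15
9<13: swap(6,7), lo=7 mid=8 ⇒ 5 12 4 7 6 11 9 13 8 17 15
8<13: swap(7,8), lo=8 mid=9 ⇒ 5 12 4 7 6 11 9 8 13 17 15
done. lo=8 hi=8; arr=5 12 4 7 6 11 9 8 13 17 15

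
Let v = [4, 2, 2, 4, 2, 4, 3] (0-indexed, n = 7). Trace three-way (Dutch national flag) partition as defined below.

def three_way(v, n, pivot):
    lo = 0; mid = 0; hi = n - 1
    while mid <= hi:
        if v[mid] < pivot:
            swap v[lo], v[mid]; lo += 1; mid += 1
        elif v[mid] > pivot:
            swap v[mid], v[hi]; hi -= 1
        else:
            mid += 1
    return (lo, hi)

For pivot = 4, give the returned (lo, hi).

(4, 6)

lo=0 mid=0 hi=6
4=4: mid=1
2<4: swap(0,1), lo=1 mid=2 ⇒ [2, 4, 2, 4, 2, 4, 3]
2<4: swap(1,2), lo=2 mid=3 ⇒ [2, 2, 4, 4, 2, 4, 3]
4=4: mid=4
2<4: swap(2,4), lo=3 mid=5 ⇒ [2, 2, 2, 4, 4, 4, 3]
4=4: mid=6
3<4: swap(3,6), lo=4 mid=7 ⇒ [2, 2, 2, 3, 4, 4, 4]
done. lo=4 hi=6; v=[2, 2, 2, 3, 4, 4, 4]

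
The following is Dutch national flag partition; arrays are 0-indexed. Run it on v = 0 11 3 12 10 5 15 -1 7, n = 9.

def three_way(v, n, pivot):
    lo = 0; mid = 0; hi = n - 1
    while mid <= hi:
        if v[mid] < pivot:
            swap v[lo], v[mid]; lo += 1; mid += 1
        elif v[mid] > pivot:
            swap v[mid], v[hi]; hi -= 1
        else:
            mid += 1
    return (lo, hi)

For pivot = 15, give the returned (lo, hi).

(8, 8)

pivot = 15; lo=0, mid=0, hi=8
v[mid]=0<15: swap v[0],v[0]; lo=1,mid=1 → 0 11 3 12 10 5 15 -1 7
v[mid]=11<15: swap v[1],v[1]; lo=2,mid=2 → 0 11 3 12 10 5 15 -1 7
v[mid]=3<15: swap v[2],v[2]; lo=3,mid=3 → 0 11 3 12 10 5 15 -1 7
v[mid]=12<15: swap v[3],v[3]; lo=4,mid=4 → 0 11 3 12 10 5 15 -1 7
v[mid]=10<15: swap v[4],v[4]; lo=5,mid=5 → 0 11 3 12 10 5 15 -1 7
v[mid]=5<15: swap v[5],v[5]; lo=6,mid=6 → 0 11 3 12 10 5 15 -1 7
v[mid]=15=15: mid=7
v[mid]=-1<15: swap v[6],v[7]; lo=7,mid=8 → 0 11 3 12 10 5 -1 15 7
v[mid]=7<15: swap v[7],v[8]; lo=8,mid=9 → 0 11 3 12 10 5 -1 7 15
end: lo=8, hi=8; v = 0 11 3 12 10 5 -1 7 15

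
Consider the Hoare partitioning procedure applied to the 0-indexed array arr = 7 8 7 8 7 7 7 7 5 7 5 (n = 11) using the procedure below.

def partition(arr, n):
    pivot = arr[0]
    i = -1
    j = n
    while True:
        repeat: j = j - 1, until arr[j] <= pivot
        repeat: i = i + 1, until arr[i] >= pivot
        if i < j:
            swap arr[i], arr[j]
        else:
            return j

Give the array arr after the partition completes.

pivot=7
j stops at 10 (5), i stops at 0 (7); swap ⇒ 5 8 7 8 7 7 7 7 5 7 7
j stops at 9 (7), i stops at 1 (8); swap ⇒ 5 7 7 8 7 7 7 7 5 8 7
j stops at 8 (5), i stops at 2 (7); swap ⇒ 5 7 5 8 7 7 7 7 7 8 7
j stops at 7 (7), i stops at 3 (8); swap ⇒ 5 7 5 7 7 7 7 8 7 8 7
j stops at 6 (7), i stops at 4 (7); swap ⇒ 5 7 5 7 7 7 7 8 7 8 7
j stops at 5, i stops at 5; i≥j ⇒ return 5. arr=5 7 5 7 7 7 7 8 7 8 7

5 7 5 7 7 7 7 8 7 8 7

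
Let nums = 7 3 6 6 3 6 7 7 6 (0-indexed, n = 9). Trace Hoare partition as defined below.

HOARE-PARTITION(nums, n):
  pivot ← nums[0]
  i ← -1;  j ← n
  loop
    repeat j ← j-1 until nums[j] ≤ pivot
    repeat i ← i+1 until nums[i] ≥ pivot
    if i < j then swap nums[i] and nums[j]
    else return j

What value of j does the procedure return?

pivot = nums[0] = 7; i = -1, j = 9
j→8 (nums[8]=6≤7), i→0 (nums[0]=7≥7); i<j, swap → 6 3 6 6 3 6 7 7 7
j→7 (nums[7]=7≤7), i→6 (nums[6]=7≥7); i<j, swap → 6 3 6 6 3 6 7 7 7
j→6, i→7; i≥j, return j=6. nums = 6 3 6 6 3 6 7 7 7

6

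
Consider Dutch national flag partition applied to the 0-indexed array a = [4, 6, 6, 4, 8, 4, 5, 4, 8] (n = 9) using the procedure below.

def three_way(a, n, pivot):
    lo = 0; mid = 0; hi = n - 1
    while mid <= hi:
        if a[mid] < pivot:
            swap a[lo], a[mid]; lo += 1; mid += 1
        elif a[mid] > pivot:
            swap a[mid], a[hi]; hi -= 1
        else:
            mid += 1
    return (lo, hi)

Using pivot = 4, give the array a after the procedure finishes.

[4, 4, 4, 4, 8, 5, 6, 8, 6]

lo=0 mid=0 hi=8
4=4: mid=1
6>4: swap(1,8), hi=7 ⇒ [4, 8, 6, 4, 8, 4, 5, 4, 6]
8>4: swap(1,7), hi=6 ⇒ [4, 4, 6, 4, 8, 4, 5, 8, 6]
4=4: mid=2
6>4: swap(2,6), hi=5 ⇒ [4, 4, 5, 4, 8, 4, 6, 8, 6]
5>4: swap(2,5), hi=4 ⇒ [4, 4, 4, 4, 8, 5, 6, 8, 6]
4=4: mid=3
4=4: mid=4
8>4: swap(4,4), hi=3 ⇒ [4, 4, 4, 4, 8, 5, 6, 8, 6]
done. lo=0 hi=3; a=[4, 4, 4, 4, 8, 5, 6, 8, 6]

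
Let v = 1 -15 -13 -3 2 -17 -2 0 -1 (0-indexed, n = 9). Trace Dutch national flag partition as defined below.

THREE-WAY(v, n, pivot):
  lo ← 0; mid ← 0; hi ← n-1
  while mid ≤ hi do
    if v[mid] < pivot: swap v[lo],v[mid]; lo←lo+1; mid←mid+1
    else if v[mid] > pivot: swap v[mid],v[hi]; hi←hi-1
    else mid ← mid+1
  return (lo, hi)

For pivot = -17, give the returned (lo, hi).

lo=0 mid=0 hi=8
1>-17: swap(0,8), hi=7 ⇒ -1 -15 -13 -3 2 -17 -2 0 1
-1>-17: swap(0,7), hi=6 ⇒ 0 -15 -13 -3 2 -17 -2 -1 1
0>-17: swap(0,6), hi=5 ⇒ -2 -15 -13 -3 2 -17 0 -1 1
-2>-17: swap(0,5), hi=4 ⇒ -17 -15 -13 -3 2 -2 0 -1 1
-17=-17: mid=1
-15>-17: swap(1,4), hi=3 ⇒ -17 2 -13 -3 -15 -2 0 -1 1
2>-17: swap(1,3), hi=2 ⇒ -17 -3 -13 2 -15 -2 0 -1 1
-3>-17: swap(1,2), hi=1 ⇒ -17 -13 -3 2 -15 -2 0 -1 1
-13>-17: swap(1,1), hi=0 ⇒ -17 -13 -3 2 -15 -2 0 -1 1
done. lo=0 hi=0; v=-17 -13 -3 2 -15 -2 0 -1 1

(0, 0)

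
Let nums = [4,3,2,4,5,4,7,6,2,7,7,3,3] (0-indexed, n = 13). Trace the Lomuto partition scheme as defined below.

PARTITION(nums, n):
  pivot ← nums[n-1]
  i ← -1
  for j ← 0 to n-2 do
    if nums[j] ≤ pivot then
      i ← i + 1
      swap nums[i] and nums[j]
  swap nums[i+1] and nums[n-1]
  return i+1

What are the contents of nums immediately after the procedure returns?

pivot = nums[12] = 3; i = -1
j=0: nums[0]=4 > 3 → no swap
j=1: nums[1]=3 ≤ 3 → i=0, swap nums[0],nums[1] → [3,4,2,4,5,4,7,6,2,7,7,3,3]
j=2: nums[2]=2 ≤ 3 → i=1, swap nums[1],nums[2] → [3,2,4,4,5,4,7,6,2,7,7,3,3]
j=3: nums[3]=4 > 3 → no swap
j=4: nums[4]=5 > 3 → no swap
j=5: nums[5]=4 > 3 → no swap
j=6: nums[6]=7 > 3 → no swap
j=7: nums[7]=6 > 3 → no swap
j=8: nums[8]=2 ≤ 3 → i=2, swap nums[2],nums[8] → [3,2,2,4,5,4,7,6,4,7,7,3,3]
j=9: nums[9]=7 > 3 → no swap
j=10: nums[10]=7 > 3 → no swap
j=11: nums[11]=3 ≤ 3 → i=3, swap nums[3],nums[11] → [3,2,2,3,5,4,7,6,4,7,7,4,3]
final swap nums[4],nums[12] → [3,2,2,3,3,4,7,6,4,7,7,4,5]; return 4

[3,2,2,3,3,4,7,6,4,7,7,4,5]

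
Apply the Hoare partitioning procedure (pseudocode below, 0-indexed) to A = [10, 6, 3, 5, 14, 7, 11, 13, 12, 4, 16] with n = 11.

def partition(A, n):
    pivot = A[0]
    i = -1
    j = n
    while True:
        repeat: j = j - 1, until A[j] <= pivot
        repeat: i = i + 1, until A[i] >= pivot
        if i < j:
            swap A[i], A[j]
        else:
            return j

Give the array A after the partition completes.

[4, 6, 3, 5, 7, 14, 11, 13, 12, 10, 16]

pivot = A[0] = 10; i = -1, j = 11
j→9 (A[9]=4≤10), i→0 (A[0]=10≥10); i<j, swap → [4, 6, 3, 5, 14, 7, 11, 13, 12, 10, 16]
j→5 (A[5]=7≤10), i→4 (A[4]=14≥10); i<j, swap → [4, 6, 3, 5, 7, 14, 11, 13, 12, 10, 16]
j→4, i→5; i≥j, return j=4. A = [4, 6, 3, 5, 7, 14, 11, 13, 12, 10, 16]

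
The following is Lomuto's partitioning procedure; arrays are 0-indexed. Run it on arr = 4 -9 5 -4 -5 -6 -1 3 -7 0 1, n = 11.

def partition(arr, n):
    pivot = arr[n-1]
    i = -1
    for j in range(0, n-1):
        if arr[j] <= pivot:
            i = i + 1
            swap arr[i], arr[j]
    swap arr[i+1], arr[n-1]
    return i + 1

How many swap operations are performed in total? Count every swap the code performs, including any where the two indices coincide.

pivot = arr[10] = 1; i = -1
j=0: arr[0]=4 > 1 → no swap
j=1: arr[1]=-9 ≤ 1 → i=0, swap arr[0],arr[1] → -9 4 5 -4 -5 -6 -1 3 -7 0 1
j=2: arr[2]=5 > 1 → no swap
j=3: arr[3]=-4 ≤ 1 → i=1, swap arr[1],arr[3] → -9 -4 5 4 -5 -6 -1 3 -7 0 1
j=4: arr[4]=-5 ≤ 1 → i=2, swap arr[2],arr[4] → -9 -4 -5 4 5 -6 -1 3 -7 0 1
j=5: arr[5]=-6 ≤ 1 → i=3, swap arr[3],arr[5] → -9 -4 -5 -6 5 4 -1 3 -7 0 1
j=6: arr[6]=-1 ≤ 1 → i=4, swap arr[4],arr[6] → -9 -4 -5 -6 -1 4 5 3 -7 0 1
j=7: arr[7]=3 > 1 → no swap
j=8: arr[8]=-7 ≤ 1 → i=5, swap arr[5],arr[8] → -9 -4 -5 -6 -1 -7 5 3 4 0 1
j=9: arr[9]=0 ≤ 1 → i=6, swap arr[6],arr[9] → -9 -4 -5 -6 -1 -7 0 3 4 5 1
final swap arr[7],arr[10] → -9 -4 -5 -6 -1 -7 0 1 4 5 3; return 7

8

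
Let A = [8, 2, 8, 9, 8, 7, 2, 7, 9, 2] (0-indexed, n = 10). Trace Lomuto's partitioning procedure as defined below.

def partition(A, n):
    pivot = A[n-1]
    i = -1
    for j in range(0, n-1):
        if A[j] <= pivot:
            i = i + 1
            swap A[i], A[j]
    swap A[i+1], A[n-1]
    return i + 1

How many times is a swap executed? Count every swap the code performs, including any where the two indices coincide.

3

pivot = A[9] = 2; i = -1
j=0: A[0]=8 > 2 → no swap
j=1: A[1]=2 ≤ 2 → i=0, swap A[0],A[1] → [2, 8, 8, 9, 8, 7, 2, 7, 9, 2]
j=2: A[2]=8 > 2 → no swap
j=3: A[3]=9 > 2 → no swap
j=4: A[4]=8 > 2 → no swap
j=5: A[5]=7 > 2 → no swap
j=6: A[6]=2 ≤ 2 → i=1, swap A[1],A[6] → [2, 2, 8, 9, 8, 7, 8, 7, 9, 2]
j=7: A[7]=7 > 2 → no swap
j=8: A[8]=9 > 2 → no swap
final swap A[2],A[9] → [2, 2, 2, 9, 8, 7, 8, 7, 9, 8]; return 2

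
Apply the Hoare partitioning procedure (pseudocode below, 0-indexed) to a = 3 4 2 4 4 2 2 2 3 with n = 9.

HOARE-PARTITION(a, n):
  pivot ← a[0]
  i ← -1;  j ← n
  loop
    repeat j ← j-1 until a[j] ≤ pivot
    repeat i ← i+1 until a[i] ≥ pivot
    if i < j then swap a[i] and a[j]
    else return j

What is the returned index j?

4

pivot = a[0] = 3; i = -1, j = 9
j→8 (a[8]=3≤3), i→0 (a[0]=3≥3); i<j, swap → 3 4 2 4 4 2 2 2 3
j→7 (a[7]=2≤3), i→1 (a[1]=4≥3); i<j, swap → 3 2 2 4 4 2 2 4 3
j→6 (a[6]=2≤3), i→3 (a[3]=4≥3); i<j, swap → 3 2 2 2 4 2 4 4 3
j→5 (a[5]=2≤3), i→4 (a[4]=4≥3); i<j, swap → 3 2 2 2 2 4 4 4 3
j→4, i→5; i≥j, return j=4. a = 3 2 2 2 2 4 4 4 3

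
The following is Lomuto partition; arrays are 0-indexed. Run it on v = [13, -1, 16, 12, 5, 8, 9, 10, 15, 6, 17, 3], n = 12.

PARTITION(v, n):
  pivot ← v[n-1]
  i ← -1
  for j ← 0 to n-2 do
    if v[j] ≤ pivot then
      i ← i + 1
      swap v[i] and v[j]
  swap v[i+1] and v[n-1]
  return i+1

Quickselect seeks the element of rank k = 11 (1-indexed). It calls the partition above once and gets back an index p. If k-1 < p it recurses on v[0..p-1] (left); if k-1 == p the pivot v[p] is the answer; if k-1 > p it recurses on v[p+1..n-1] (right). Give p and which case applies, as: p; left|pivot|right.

pivot = v[11] = 3; i = -1
j=0: v[0]=13 > 3 → no swap
j=1: v[1]=-1 ≤ 3 → i=0, swap v[0],v[1] → [-1, 13, 16, 12, 5, 8, 9, 10, 15, 6, 17, 3]
j=2: v[2]=16 > 3 → no swap
j=3: v[3]=12 > 3 → no swap
j=4: v[4]=5 > 3 → no swap
j=5: v[5]=8 > 3 → no swap
j=6: v[6]=9 > 3 → no swap
j=7: v[7]=10 > 3 → no swap
j=8: v[8]=15 > 3 → no swap
j=9: v[9]=6 > 3 → no swap
j=10: v[10]=17 > 3 → no swap
final swap v[1],v[11] → [-1, 3, 16, 12, 5, 8, 9, 10, 15, 6, 17, 13]; return 1
p = 1; k-1 = 10 > 1 ⇒ right

1; right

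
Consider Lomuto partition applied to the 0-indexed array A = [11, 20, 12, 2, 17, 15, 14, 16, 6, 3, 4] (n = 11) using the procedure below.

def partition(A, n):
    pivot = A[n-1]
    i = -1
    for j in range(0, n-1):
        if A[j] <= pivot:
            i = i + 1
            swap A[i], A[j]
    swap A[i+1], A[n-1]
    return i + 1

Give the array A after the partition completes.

pivot=4, i=-1
j=0: 11>4, skip
j=1: 20>4, skip
j=2: 12>4, skip
j=3: 2≤4, i=0, swap(0,3) ⇒ [2, 20, 12, 11, 17, 15, 14, 16, 6, 3, 4]
j=4: 17>4, skip
j=5: 15>4, skip
j=6: 14>4, skip
j=7: 16>4, skip
j=8: 6>4, skip
j=9: 3≤4, i=1, swap(1,9) ⇒ [2, 3, 12, 11, 17, 15, 14, 16, 6, 20, 4]
swap(2,10) ⇒ [2, 3, 4, 11, 17, 15, 14, 16, 6, 20, 12]; return 2

[2, 3, 4, 11, 17, 15, 14, 16, 6, 20, 12]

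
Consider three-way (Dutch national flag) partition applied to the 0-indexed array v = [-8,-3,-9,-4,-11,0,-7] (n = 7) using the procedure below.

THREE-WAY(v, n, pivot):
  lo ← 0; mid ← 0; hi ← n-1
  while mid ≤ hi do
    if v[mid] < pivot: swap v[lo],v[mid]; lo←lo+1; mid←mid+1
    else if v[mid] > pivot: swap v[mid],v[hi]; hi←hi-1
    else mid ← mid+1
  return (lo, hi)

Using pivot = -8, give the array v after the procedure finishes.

[-11,-9,-8,-4,0,-7,-3]

pivot = -8; lo=0, mid=0, hi=6
v[mid]=-8=-8: mid=1
v[mid]=-3>-8: swap v[1],v[6]; hi=5 → [-8,-7,-9,-4,-11,0,-3]
v[mid]=-7>-8: swap v[1],v[5]; hi=4 → [-8,0,-9,-4,-11,-7,-3]
v[mid]=0>-8: swap v[1],v[4]; hi=3 → [-8,-11,-9,-4,0,-7,-3]
v[mid]=-11<-8: swap v[0],v[1]; lo=1,mid=2 → [-11,-8,-9,-4,0,-7,-3]
v[mid]=-9<-8: swap v[1],v[2]; lo=2,mid=3 → [-11,-9,-8,-4,0,-7,-3]
v[mid]=-4>-8: swap v[3],v[3]; hi=2 → [-11,-9,-8,-4,0,-7,-3]
end: lo=2, hi=2; v = [-11,-9,-8,-4,0,-7,-3]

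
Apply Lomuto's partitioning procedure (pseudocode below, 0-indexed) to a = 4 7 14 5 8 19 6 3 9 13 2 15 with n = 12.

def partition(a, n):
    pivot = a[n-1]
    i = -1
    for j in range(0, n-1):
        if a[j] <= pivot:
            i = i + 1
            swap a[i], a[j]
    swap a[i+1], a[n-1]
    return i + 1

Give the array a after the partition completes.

pivot = a[11] = 15; i = -1
j=0: a[0]=4 ≤ 15 → i=0, swap a[0],a[0] (no change) → 4 7 14 5 8 19 6 3 9 13 2 15
j=1: a[1]=7 ≤ 15 → i=1, swap a[1],a[1] (no change) → 4 7 14 5 8 19 6 3 9 13 2 15
j=2: a[2]=14 ≤ 15 → i=2, swap a[2],a[2] (no change) → 4 7 14 5 8 19 6 3 9 13 2 15
j=3: a[3]=5 ≤ 15 → i=3, swap a[3],a[3] (no change) → 4 7 14 5 8 19 6 3 9 13 2 15
j=4: a[4]=8 ≤ 15 → i=4, swap a[4],a[4] (no change) → 4 7 14 5 8 19 6 3 9 13 2 15
j=5: a[5]=19 > 15 → no swap
j=6: a[6]=6 ≤ 15 → i=5, swap a[5],a[6] → 4 7 14 5 8 6 19 3 9 13 2 15
j=7: a[7]=3 ≤ 15 → i=6, swap a[6],a[7] → 4 7 14 5 8 6 3 19 9 13 2 15
j=8: a[8]=9 ≤ 15 → i=7, swap a[7],a[8] → 4 7 14 5 8 6 3 9 19 13 2 15
j=9: a[9]=13 ≤ 15 → i=8, swap a[8],a[9] → 4 7 14 5 8 6 3 9 13 19 2 15
j=10: a[10]=2 ≤ 15 → i=9, swap a[9],a[10] → 4 7 14 5 8 6 3 9 13 2 19 15
final swap a[10],a[11] → 4 7 14 5 8 6 3 9 13 2 15 19; return 10

4 7 14 5 8 6 3 9 13 2 15 19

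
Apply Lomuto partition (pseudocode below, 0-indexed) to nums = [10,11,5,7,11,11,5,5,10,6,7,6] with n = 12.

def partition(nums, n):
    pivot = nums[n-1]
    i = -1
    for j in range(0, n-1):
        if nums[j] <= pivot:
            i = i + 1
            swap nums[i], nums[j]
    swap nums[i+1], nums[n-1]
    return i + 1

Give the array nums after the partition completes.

pivot = nums[11] = 6; i = -1
j=0: nums[0]=10 > 6 → no swap
j=1: nums[1]=11 > 6 → no swap
j=2: nums[2]=5 ≤ 6 → i=0, swap nums[0],nums[2] → [5,11,10,7,11,11,5,5,10,6,7,6]
j=3: nums[3]=7 > 6 → no swap
j=4: nums[4]=11 > 6 → no swap
j=5: nums[5]=11 > 6 → no swap
j=6: nums[6]=5 ≤ 6 → i=1, swap nums[1],nums[6] → [5,5,10,7,11,11,11,5,10,6,7,6]
j=7: nums[7]=5 ≤ 6 → i=2, swap nums[2],nums[7] → [5,5,5,7,11,11,11,10,10,6,7,6]
j=8: nums[8]=10 > 6 → no swap
j=9: nums[9]=6 ≤ 6 → i=3, swap nums[3],nums[9] → [5,5,5,6,11,11,11,10,10,7,7,6]
j=10: nums[10]=7 > 6 → no swap
final swap nums[4],nums[11] → [5,5,5,6,6,11,11,10,10,7,7,11]; return 4

[5,5,5,6,6,11,11,10,10,7,7,11]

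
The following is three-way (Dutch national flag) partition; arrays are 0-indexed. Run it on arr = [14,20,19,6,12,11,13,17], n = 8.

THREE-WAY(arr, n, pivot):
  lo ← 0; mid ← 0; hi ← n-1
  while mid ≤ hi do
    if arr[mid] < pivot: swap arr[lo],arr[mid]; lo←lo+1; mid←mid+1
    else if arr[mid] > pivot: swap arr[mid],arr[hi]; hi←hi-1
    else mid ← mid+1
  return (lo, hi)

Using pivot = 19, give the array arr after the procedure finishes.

[14,17,6,12,11,13,19,20]

pivot = 19; lo=0, mid=0, hi=7
arr[mid]=14<19: swap arr[0],arr[0]; lo=1,mid=1 → [14,20,19,6,12,11,13,17]
arr[mid]=20>19: swap arr[1],arr[7]; hi=6 → [14,17,19,6,12,11,13,20]
arr[mid]=17<19: swap arr[1],arr[1]; lo=2,mid=2 → [14,17,19,6,12,11,13,20]
arr[mid]=19=19: mid=3
arr[mid]=6<19: swap arr[2],arr[3]; lo=3,mid=4 → [14,17,6,19,12,11,13,20]
arr[mid]=12<19: swap arr[3],arr[4]; lo=4,mid=5 → [14,17,6,12,19,11,13,20]
arr[mid]=11<19: swap arr[4],arr[5]; lo=5,mid=6 → [14,17,6,12,11,19,13,20]
arr[mid]=13<19: swap arr[5],arr[6]; lo=6,mid=7 → [14,17,6,12,11,13,19,20]
end: lo=6, hi=6; arr = [14,17,6,12,11,13,19,20]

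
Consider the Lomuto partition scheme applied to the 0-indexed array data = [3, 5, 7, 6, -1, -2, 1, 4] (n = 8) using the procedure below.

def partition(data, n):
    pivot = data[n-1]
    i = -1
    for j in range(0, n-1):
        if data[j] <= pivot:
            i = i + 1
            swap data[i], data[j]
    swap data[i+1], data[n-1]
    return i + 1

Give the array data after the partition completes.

pivot = data[7] = 4; i = -1
j=0: data[0]=3 ≤ 4 → i=0, swap data[0],data[0] (no change) → [3, 5, 7, 6, -1, -2, 1, 4]
j=1: data[1]=5 > 4 → no swap
j=2: data[2]=7 > 4 → no swap
j=3: data[3]=6 > 4 → no swap
j=4: data[4]=-1 ≤ 4 → i=1, swap data[1],data[4] → [3, -1, 7, 6, 5, -2, 1, 4]
j=5: data[5]=-2 ≤ 4 → i=2, swap data[2],data[5] → [3, -1, -2, 6, 5, 7, 1, 4]
j=6: data[6]=1 ≤ 4 → i=3, swap data[3],data[6] → [3, -1, -2, 1, 5, 7, 6, 4]
final swap data[4],data[7] → [3, -1, -2, 1, 4, 7, 6, 5]; return 4

[3, -1, -2, 1, 4, 7, 6, 5]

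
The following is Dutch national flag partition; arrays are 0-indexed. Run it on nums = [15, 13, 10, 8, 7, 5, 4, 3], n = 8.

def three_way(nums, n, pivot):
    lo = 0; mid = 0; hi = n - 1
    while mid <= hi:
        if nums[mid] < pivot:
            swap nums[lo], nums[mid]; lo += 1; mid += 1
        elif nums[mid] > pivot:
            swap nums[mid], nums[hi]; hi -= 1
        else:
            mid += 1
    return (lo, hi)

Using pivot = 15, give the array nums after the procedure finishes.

lo=0 mid=0 hi=7
15=15: mid=1
13<15: swap(0,1), lo=1 mid=2 ⇒ [13, 15, 10, 8, 7, 5, 4, 3]
10<15: swap(1,2), lo=2 mid=3 ⇒ [13, 10, 15, 8, 7, 5, 4, 3]
8<15: swap(2,3), lo=3 mid=4 ⇒ [13, 10, 8, 15, 7, 5, 4, 3]
7<15: swap(3,4), lo=4 mid=5 ⇒ [13, 10, 8, 7, 15, 5, 4, 3]
5<15: swap(4,5), lo=5 mid=6 ⇒ [13, 10, 8, 7, 5, 15, 4, 3]
4<15: swap(5,6), lo=6 mid=7 ⇒ [13, 10, 8, 7, 5, 4, 15, 3]
3<15: swap(6,7), lo=7 mid=8 ⇒ [13, 10, 8, 7, 5, 4, 3, 15]
done. lo=7 hi=7; nums=[13, 10, 8, 7, 5, 4, 3, 15]

[13, 10, 8, 7, 5, 4, 3, 15]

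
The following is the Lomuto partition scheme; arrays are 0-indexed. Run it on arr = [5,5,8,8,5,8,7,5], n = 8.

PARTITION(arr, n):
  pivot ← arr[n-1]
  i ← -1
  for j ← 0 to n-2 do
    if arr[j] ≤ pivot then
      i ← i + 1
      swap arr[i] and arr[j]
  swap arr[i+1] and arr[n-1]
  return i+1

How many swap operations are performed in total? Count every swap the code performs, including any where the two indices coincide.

pivot = arr[7] = 5; i = -1
j=0: arr[0]=5 ≤ 5 → i=0, swap arr[0],arr[0] (no change) → [5,5,8,8,5,8,7,5]
j=1: arr[1]=5 ≤ 5 → i=1, swap arr[1],arr[1] (no change) → [5,5,8,8,5,8,7,5]
j=2: arr[2]=8 > 5 → no swap
j=3: arr[3]=8 > 5 → no swap
j=4: arr[4]=5 ≤ 5 → i=2, swap arr[2],arr[4] → [5,5,5,8,8,8,7,5]
j=5: arr[5]=8 > 5 → no swap
j=6: arr[6]=7 > 5 → no swap
final swap arr[3],arr[7] → [5,5,5,5,8,8,7,8]; return 3

4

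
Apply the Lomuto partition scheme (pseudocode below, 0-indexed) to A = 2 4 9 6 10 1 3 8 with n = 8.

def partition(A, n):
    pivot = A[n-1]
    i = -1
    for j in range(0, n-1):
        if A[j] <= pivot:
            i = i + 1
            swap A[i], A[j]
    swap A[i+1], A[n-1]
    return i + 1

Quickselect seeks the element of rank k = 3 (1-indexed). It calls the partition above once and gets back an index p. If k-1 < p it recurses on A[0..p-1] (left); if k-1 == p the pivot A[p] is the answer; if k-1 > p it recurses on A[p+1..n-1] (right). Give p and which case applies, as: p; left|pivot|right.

5; left

pivot = A[7] = 8; i = -1
j=0: A[0]=2 ≤ 8 → i=0, swap A[0],A[0] (no change) → 2 4 9 6 10 1 3 8
j=1: A[1]=4 ≤ 8 → i=1, swap A[1],A[1] (no change) → 2 4 9 6 10 1 3 8
j=2: A[2]=9 > 8 → no swap
j=3: A[3]=6 ≤ 8 → i=2, swap A[2],A[3] → 2 4 6 9 10 1 3 8
j=4: A[4]=10 > 8 → no swap
j=5: A[5]=1 ≤ 8 → i=3, swap A[3],A[5] → 2 4 6 1 10 9 3 8
j=6: A[6]=3 ≤ 8 → i=4, swap A[4],A[6] → 2 4 6 1 3 9 10 8
final swap A[5],A[7] → 2 4 6 1 3 8 10 9; return 5
p = 5; k-1 = 2 < 5 ⇒ left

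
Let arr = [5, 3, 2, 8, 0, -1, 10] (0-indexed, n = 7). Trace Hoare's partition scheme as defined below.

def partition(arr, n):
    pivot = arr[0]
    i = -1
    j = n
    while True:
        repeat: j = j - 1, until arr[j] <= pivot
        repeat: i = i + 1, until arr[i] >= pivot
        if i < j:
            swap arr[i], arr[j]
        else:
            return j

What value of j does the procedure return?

3

pivot = arr[0] = 5; i = -1, j = 7
j→5 (arr[5]=-1≤5), i→0 (arr[0]=5≥5); i<j, swap → [-1, 3, 2, 8, 0, 5, 10]
j→4 (arr[4]=0≤5), i→3 (arr[3]=8≥5); i<j, swap → [-1, 3, 2, 0, 8, 5, 10]
j→3, i→4; i≥j, return j=3. arr = [-1, 3, 2, 0, 8, 5, 10]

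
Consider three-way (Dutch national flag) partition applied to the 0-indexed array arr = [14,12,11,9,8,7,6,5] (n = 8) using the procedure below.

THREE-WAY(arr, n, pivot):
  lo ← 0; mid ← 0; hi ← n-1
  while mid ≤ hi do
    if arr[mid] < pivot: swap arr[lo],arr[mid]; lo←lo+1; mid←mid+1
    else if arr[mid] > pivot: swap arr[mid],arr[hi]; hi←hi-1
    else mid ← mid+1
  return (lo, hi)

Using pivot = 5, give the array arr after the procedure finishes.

[5,11,9,8,7,6,12,14]

pivot = 5; lo=0, mid=0, hi=7
arr[mid]=14>5: swap arr[0],arr[7]; hi=6 → [5,12,11,9,8,7,6,14]
arr[mid]=5=5: mid=1
arr[mid]=12>5: swap arr[1],arr[6]; hi=5 → [5,6,11,9,8,7,12,14]
arr[mid]=6>5: swap arr[1],arr[5]; hi=4 → [5,7,11,9,8,6,12,14]
arr[mid]=7>5: swap arr[1],arr[4]; hi=3 → [5,8,11,9,7,6,12,14]
arr[mid]=8>5: swap arr[1],arr[3]; hi=2 → [5,9,11,8,7,6,12,14]
arr[mid]=9>5: swap arr[1],arr[2]; hi=1 → [5,11,9,8,7,6,12,14]
arr[mid]=11>5: swap arr[1],arr[1]; hi=0 → [5,11,9,8,7,6,12,14]
end: lo=0, hi=0; arr = [5,11,9,8,7,6,12,14]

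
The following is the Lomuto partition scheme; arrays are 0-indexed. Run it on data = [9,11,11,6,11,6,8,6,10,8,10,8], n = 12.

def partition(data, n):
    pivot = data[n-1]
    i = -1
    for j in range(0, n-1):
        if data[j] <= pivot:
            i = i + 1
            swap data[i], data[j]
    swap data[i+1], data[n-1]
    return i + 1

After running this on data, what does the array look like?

pivot=8, i=-1
j=0: 9>8, skip
j=1: 11>8, skip
j=2: 11>8, skip
j=3: 6≤8, i=0, swap(0,3) ⇒ [6,11,11,9,11,6,8,6,10,8,10,8]
j=4: 11>8, skip
j=5: 6≤8, i=1, swap(1,5) ⇒ [6,6,11,9,11,11,8,6,10,8,10,8]
j=6: 8≤8, i=2, swap(2,6) ⇒ [6,6,8,9,11,11,11,6,10,8,10,8]
j=7: 6≤8, i=3, swap(3,7) ⇒ [6,6,8,6,11,11,11,9,10,8,10,8]
j=8: 10>8, skip
j=9: 8≤8, i=4, swap(4,9) ⇒ [6,6,8,6,8,11,11,9,10,11,10,8]
j=10: 10>8, skip
swap(5,11) ⇒ [6,6,8,6,8,8,11,9,10,11,10,11]; return 5

[6,6,8,6,8,8,11,9,10,11,10,11]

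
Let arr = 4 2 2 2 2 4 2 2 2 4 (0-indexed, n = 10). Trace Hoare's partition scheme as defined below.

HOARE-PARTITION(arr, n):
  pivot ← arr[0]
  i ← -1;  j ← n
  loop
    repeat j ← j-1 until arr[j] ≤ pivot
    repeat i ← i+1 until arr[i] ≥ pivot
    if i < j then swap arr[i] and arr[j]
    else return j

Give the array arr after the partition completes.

4 2 2 2 2 2 2 2 4 4

pivot = arr[0] = 4; i = -1, j = 10
j→9 (arr[9]=4≤4), i→0 (arr[0]=4≥4); i<j, swap → 4 2 2 2 2 4 2 2 2 4
j→8 (arr[8]=2≤4), i→5 (arr[5]=4≥4); i<j, swap → 4 2 2 2 2 2 2 2 4 4
j→7, i→8; i≥j, return j=7. arr = 4 2 2 2 2 2 2 2 4 4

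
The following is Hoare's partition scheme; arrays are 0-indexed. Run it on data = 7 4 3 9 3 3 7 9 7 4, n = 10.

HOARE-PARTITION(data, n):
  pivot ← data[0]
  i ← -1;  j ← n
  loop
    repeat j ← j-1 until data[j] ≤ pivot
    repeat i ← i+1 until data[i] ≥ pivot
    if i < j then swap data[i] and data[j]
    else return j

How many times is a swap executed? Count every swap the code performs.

pivot=7
j stops at 9 (4), i stops at 0 (7); swap ⇒ 4 4 3 9 3 3 7 9 7 7
j stops at 8 (7), i stops at 3 (9); swap ⇒ 4 4 3 7 3 3 7 9 9 7
j stops at 6, i stops at 6; i≥j ⇒ return 6. data=4 4 3 7 3 3 7 9 9 7

2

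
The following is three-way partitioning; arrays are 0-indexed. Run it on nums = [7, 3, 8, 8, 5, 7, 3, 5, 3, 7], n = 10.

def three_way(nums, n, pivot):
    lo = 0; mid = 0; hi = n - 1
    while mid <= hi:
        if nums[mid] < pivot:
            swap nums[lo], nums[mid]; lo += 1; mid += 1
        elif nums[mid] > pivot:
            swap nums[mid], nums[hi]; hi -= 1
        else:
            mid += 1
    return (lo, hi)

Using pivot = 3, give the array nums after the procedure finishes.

[3, 3, 3, 5, 7, 8, 5, 8, 7, 7]

pivot = 3; lo=0, mid=0, hi=9
nums[mid]=7>3: swap nums[0],nums[9]; hi=8 → [7, 3, 8, 8, 5, 7, 3, 5, 3, 7]
nums[mid]=7>3: swap nums[0],nums[8]; hi=7 → [3, 3, 8, 8, 5, 7, 3, 5, 7, 7]
nums[mid]=3=3: mid=1
nums[mid]=3=3: mid=2
nums[mid]=8>3: swap nums[2],nums[7]; hi=6 → [3, 3, 5, 8, 5, 7, 3, 8, 7, 7]
nums[mid]=5>3: swap nums[2],nums[6]; hi=5 → [3, 3, 3, 8, 5, 7, 5, 8, 7, 7]
nums[mid]=3=3: mid=3
nums[mid]=8>3: swap nums[3],nums[5]; hi=4 → [3, 3, 3, 7, 5, 8, 5, 8, 7, 7]
nums[mid]=7>3: swap nums[3],nums[4]; hi=3 → [3, 3, 3, 5, 7, 8, 5, 8, 7, 7]
nums[mid]=5>3: swap nums[3],nums[3]; hi=2 → [3, 3, 3, 5, 7, 8, 5, 8, 7, 7]
end: lo=0, hi=2; nums = [3, 3, 3, 5, 7, 8, 5, 8, 7, 7]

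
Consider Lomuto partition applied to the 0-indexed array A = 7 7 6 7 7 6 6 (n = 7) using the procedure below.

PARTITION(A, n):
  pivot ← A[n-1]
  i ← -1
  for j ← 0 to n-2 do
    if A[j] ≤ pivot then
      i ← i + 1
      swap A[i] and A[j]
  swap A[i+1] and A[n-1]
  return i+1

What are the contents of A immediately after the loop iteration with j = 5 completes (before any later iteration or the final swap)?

pivot=6, i=-1
j=0: 7>6, skip
j=1: 7>6, skip
j=2: 6≤6, i=0, swap(0,2) ⇒ 6 7 7 7 7 6 6
j=3: 7>6, skip
j=4: 7>6, skip
j=5: 6≤6, i=1, swap(1,5) ⇒ 6 6 7 7 7 7 6
(after j=5) A = 6 6 7 7 7 7 6

6 6 7 7 7 7 6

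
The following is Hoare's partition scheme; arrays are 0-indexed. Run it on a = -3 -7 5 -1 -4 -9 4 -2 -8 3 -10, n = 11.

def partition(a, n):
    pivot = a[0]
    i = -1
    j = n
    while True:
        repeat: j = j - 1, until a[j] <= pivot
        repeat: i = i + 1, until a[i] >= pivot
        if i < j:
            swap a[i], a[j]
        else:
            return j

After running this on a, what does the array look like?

-10 -7 -8 -9 -4 -1 4 -2 5 3 -3

pivot=-3
j stops at 10 (-10), i stops at 0 (-3); swap ⇒ -10 -7 5 -1 -4 -9 4 -2 -8 3 -3
j stops at 8 (-8), i stops at 2 (5); swap ⇒ -10 -7 -8 -1 -4 -9 4 -2 5 3 -3
j stops at 5 (-9), i stops at 3 (-1); swap ⇒ -10 -7 -8 -9 -4 -1 4 -2 5 3 -3
j stops at 4, i stops at 5; i≥j ⇒ return 4. a=-10 -7 -8 -9 -4 -1 4 -2 5 3 -3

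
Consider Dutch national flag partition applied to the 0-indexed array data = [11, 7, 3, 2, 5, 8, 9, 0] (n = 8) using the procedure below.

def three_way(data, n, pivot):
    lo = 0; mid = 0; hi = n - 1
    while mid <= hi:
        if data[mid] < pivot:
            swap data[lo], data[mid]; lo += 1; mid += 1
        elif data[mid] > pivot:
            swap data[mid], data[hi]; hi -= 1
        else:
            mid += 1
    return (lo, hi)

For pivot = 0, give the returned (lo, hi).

(0, 0)

pivot = 0; lo=0, mid=0, hi=7
data[mid]=11>0: swap data[0],data[7]; hi=6 → [0, 7, 3, 2, 5, 8, 9, 11]
data[mid]=0=0: mid=1
data[mid]=7>0: swap data[1],data[6]; hi=5 → [0, 9, 3, 2, 5, 8, 7, 11]
data[mid]=9>0: swap data[1],data[5]; hi=4 → [0, 8, 3, 2, 5, 9, 7, 11]
data[mid]=8>0: swap data[1],data[4]; hi=3 → [0, 5, 3, 2, 8, 9, 7, 11]
data[mid]=5>0: swap data[1],data[3]; hi=2 → [0, 2, 3, 5, 8, 9, 7, 11]
data[mid]=2>0: swap data[1],data[2]; hi=1 → [0, 3, 2, 5, 8, 9, 7, 11]
data[mid]=3>0: swap data[1],data[1]; hi=0 → [0, 3, 2, 5, 8, 9, 7, 11]
end: lo=0, hi=0; data = [0, 3, 2, 5, 8, 9, 7, 11]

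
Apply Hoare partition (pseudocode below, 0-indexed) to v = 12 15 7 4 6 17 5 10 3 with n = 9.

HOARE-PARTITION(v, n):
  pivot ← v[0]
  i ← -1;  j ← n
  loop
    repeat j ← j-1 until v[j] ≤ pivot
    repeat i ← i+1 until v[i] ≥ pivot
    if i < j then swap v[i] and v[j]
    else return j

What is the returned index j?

5

pivot = v[0] = 12; i = -1, j = 9
j→8 (v[8]=3≤12), i→0 (v[0]=12≥12); i<j, swap → 3 15 7 4 6 17 5 10 12
j→7 (v[7]=10≤12), i→1 (v[1]=15≥12); i<j, swap → 3 10 7 4 6 17 5 15 12
j→6 (v[6]=5≤12), i→5 (v[5]=17≥12); i<j, swap → 3 10 7 4 6 5 17 15 12
j→5, i→6; i≥j, return j=5. v = 3 10 7 4 6 5 17 15 12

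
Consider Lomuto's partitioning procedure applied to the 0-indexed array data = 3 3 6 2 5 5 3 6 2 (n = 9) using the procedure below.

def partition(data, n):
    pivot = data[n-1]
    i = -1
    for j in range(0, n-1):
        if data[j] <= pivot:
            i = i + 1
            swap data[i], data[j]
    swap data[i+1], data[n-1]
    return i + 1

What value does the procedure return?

pivot=2, i=-1
j=0: 3>2, skip
j=1: 3>2, skip
j=2: 6>2, skip
j=3: 2≤2, i=0, swap(0,3) ⇒ 2 3 6 3 5 5 3 6 2
j=4: 5>2, skip
j=5: 5>2, skip
j=6: 3>2, skip
j=7: 6>2, skip
swap(1,8) ⇒ 2 2 6 3 5 5 3 6 3; return 1

1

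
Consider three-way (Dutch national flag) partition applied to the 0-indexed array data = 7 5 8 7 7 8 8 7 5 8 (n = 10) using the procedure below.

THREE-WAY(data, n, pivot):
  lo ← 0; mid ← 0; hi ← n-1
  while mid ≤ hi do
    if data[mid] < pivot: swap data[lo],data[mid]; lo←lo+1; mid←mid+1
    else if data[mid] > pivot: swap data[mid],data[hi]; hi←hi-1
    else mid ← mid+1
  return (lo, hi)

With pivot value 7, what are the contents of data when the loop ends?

5 5 7 7 7 7 8 8 8 8

pivot = 7; lo=0, mid=0, hi=9
data[mid]=7=7: mid=1
data[mid]=5<7: swap data[0],data[1]; lo=1,mid=2 → 5 7 8 7 7 8 8 7 5 8
data[mid]=8>7: swap data[2],data[9]; hi=8 → 5 7 8 7 7 8 8 7 5 8
data[mid]=8>7: swap data[2],data[8]; hi=7 → 5 7 5 7 7 8 8 7 8 8
data[mid]=5<7: swap data[1],data[2]; lo=2,mid=3 → 5 5 7 7 7 8 8 7 8 8
data[mid]=7=7: mid=4
data[mid]=7=7: mid=5
data[mid]=8>7: swap data[5],data[7]; hi=6 → 5 5 7 7 7 7 8 8 8 8
data[mid]=7=7: mid=6
data[mid]=8>7: swap data[6],data[6]; hi=5 → 5 5 7 7 7 7 8 8 8 8
end: lo=2, hi=5; data = 5 5 7 7 7 7 8 8 8 8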